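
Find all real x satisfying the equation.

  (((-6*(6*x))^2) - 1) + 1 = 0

Step 1. [(((-6*(6*x))^2) - 1) + 1 = 0] 1 comes off first (subtract 1), so sub: ((-6*(6*x))^2) - 1 = -1.
Step 2. [((-6*(6*x))^2) - 1 = -1] add 1: x sits inside (… - 1) ⇒ sub: (-6*(6*x))^2 = 0.
Step 3. [(-6*(6*x))^2 = 0] 0 ≥ 0, LHS is (·)² — take ±√. So sqrt: -6*(6*x) = 0.
Step 4. [-6*(6*x) = 0] -6·(inner) — divide through by -6. So div: 6*x = 0.
Step 5. [6*x = 0] divide by the outer 6, so div: x = 0.

Answer: x ∈ {0}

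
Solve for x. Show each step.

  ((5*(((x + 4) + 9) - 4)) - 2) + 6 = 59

Step 1. [((5*(((x + 4) + 9) - 4)) - 2) + 6 = 59] subtract 6: x sits inside (… + 6), so sub: (5*(((x + 4) + 9) - 4)) - 2 = 53.
Step 2. [(5*(((x + 4) + 9) - 4)) - 2 = 53] the outer -2 inverts by adding 2 ⇒ sub: 5*(((x + 4) + 9) - 4) = 55.
Step 3. [5*(((x + 4) + 9) - 4) = 55] divide by the outer 5 ⇒ div: ((x + 4) + 9) - 4 = 11.
Step 4. [((x + 4) + 9) - 4 = 11] peel the -4: add 4 from each side ⇒ sub: (x + 4) + 9 = 15.
Step 5. [(x + 4) + 9 = 15] subtract 9: x sits inside (… + 9). So sub: x + 4 = 6.
Step 6. [x + 4 = 6] 4 comes off first (subtract 4). So sub: x = 2.

Answer: x ∈ {2}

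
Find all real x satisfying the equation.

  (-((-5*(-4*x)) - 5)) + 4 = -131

Step 1. [(-((-5*(-4*x)) - 5)) + 4 = -131] the outer +4 inverts by subtracting 4. So sub: -((-5*(-4*x)) - 5) = -135.
Step 2. [-((-5*(-4*x)) - 5) = -135] LHS negated; negate both sides, so neg: (-5*(-4*x)) - 5 = 135.
Step 3. [(-5*(-4*x)) - 5 = 135] common factor -5 (LHS and 135) — divide through. So factor: (-4*x) + 1 = -27.
Step 4. [(-4*x) + 1 = -27] peel the +1: subtract 1 from each side, so sub: -4*x = -28.
Step 5. [-4*x = -28] -4·(inner) — divide through by -4 ⇒ div: x = 7.

Answer: x ∈ {7}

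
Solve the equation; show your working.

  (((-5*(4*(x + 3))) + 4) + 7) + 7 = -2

Step 1. [(((-5*(4*(x + 3))) + 4) + 7) + 7 = -2] +7 is outermost — subtract 7 both sides, so sub: ((-5*(4*(x + 3))) + 4) + 7 = -9.
Step 2. [((-5*(4*(x + 3))) + 4) + 7 = -9] subtract 7: x sits inside (… + 7). So sub: (-5*(4*(x + 3))) + 4 = -16.
Step 3. [(-5*(4*(x + 3))) + 4 = -16] +4 is outermost — subtract 4 both sides. So sub: -5*(4*(x + 3)) = -20.
Step 4. [-5*(4*(x + 3)) = -20] -5·(inner) — divide through by -5 ⇒ div: 4*(x + 3) = 4.
Step 5. [4*(x + 3) = 4] divide by the outer 4. So div: x + 3 = 1.
Step 6. [x + 3 = 1] subtract 3: x sits inside (… + 3). So sub: x = -2.

Answer: x ∈ {-2}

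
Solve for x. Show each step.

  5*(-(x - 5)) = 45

Step 1. [5*(-(x - 5)) = 45] 5·(inner) — divide through by 5. So div: -(x - 5) = 9.
Step 2. [-(x - 5) = 9] flip signs both sides, so neg: x - 5 = -9.
Step 3. [x - 5 = -9] peel the -5: add 5 from each side, so sub: x = -4.

Answer: x ∈ {-4}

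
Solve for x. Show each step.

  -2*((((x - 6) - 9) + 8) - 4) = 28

Step 1. [-2*((((x - 6) - 9) + 8) - 4) = 28] -2 out front; divide by -2 ⇒ div: (((x - 6) - 9) + 8) - 4 = -14.
Step 2. [(((x - 6) - 9) + 8) - 4 = -14] 4 comes off first (add 4) ⇒ sub: ((x - 6) - 9) + 8 = -10.
Step 3. [((x - 6) - 9) + 8 = -10] peel the +8: subtract 8 from each side ⇒ sub: (x - 6) - 9 = -18.
Step 4. [(x - 6) - 9 = -18] 9 comes off first (add 9) ⇒ sub: x - 6 = -9.
Step 5. [x - 6 = -9] the outer -6 inverts by adding 6 ⇒ sub: x = -3.

Answer: x ∈ {-3}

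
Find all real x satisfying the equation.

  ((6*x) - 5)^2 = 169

Step 1. [((6*x) - 5)^2 = 169] 169 ≥ 0, LHS is (·)² — take ±√. So sqrt: (6*x) - 5 = 13 or -13.
Step 2. [(6*x) - 5 = 13 or -13] -5 is outermost — add 5 both sides, so sub: 6*x = 18 or -8.
Step 3. [6*x = 18 or -8] leading coefficient 6: divide by 6. So div: x = 3 or -4/3.

Answer: x ∈ {-4/3, 3}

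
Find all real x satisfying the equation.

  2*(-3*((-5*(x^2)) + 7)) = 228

Step 1. [2*(-3*((-5*(x^2)) + 7)) = 228] 2 out front; divide by 2. So div: -3*((-5*(x^2)) + 7) = 114.
Step 2. [-3*((-5*(x^2)) + 7) = 114] -3·(inner) — divide through by -3. So div: (-5*(x^2)) + 7 = -38.
Step 3. [(-5*(x^2)) + 7 = -38] the outer +7 inverts by subtracting 7. So sub: -5*(x^2) = -45.
Step 4. [-5*(x^2) = -45] leading coefficient -5: divide by -5. So div: x^2 = 9.
Step 5. [x^2 = 9] LHS squared, RHS 9 ≥ 0: apply √ (±) ⇒ sqrt: x = 3 or -3.

Answer: x ∈ {-3, 3}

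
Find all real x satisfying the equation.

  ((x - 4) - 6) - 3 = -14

Step 1. [((x - 4) - 6) - 3 = -14] -3 is outermost — add 3 both sides ⇒ sub: (x - 4) - 6 = -11.
Step 2. [(x - 4) - 6 = -11] peel the -6: add 6 from each side, so sub: x - 4 = -5.
Step 3. [x - 4 = -5] the outer -4 inverts by adding 4. So sub: x = -1.

Answer: x ∈ {-1}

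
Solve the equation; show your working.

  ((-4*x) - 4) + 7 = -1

Step 1. [((-4*x) - 4) + 7 = -1] subtract 7: x sits inside (… + 7) ⇒ sub: (-4*x) - 4 = -8.
Step 2. [(-4*x) - 4 = -8] -4 | LHS and -4 | -8: pull -4 out ⇒ factor: x + 1 = 2.
Step 3. [x + 1 = 2] subtract 1: x sits inside (… + 1). So sub: x = 1.

Answer: x ∈ {1}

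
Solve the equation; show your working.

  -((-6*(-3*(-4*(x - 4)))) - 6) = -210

Step 1. [-((-6*(-3*(-4*(x - 4)))) - 6) = -210] leading − — multiply by −1, so neg: (-6*(-3*(-4*(x - 4)))) - 6 = 210.
Step 2. [(-6*(-3*(-4*(x - 4)))) - 6 = 210] peel the -6: add 6 from each side, so sub: -6*(-3*(-4*(x - 4))) = 216.
Step 3. [-6*(-3*(-4*(x - 4))) = 216] LHS = -6·(…); ÷-6 both sides ⇒ div: -3*(-4*(x - 4)) = -36.
Step 4. [-3*(-4*(x - 4)) = -36] LHS = -3·(…); ÷-3 both sides ⇒ div: -4*(x - 4) = 12.
Step 5. [-4*(x - 4) = 12] divide by the outer -4. So div: x - 4 = -3.
Step 6. [x - 4 = -3] add 4: x sits inside (… - 4) ⇒ sub: x = 1.

Answer: x ∈ {1}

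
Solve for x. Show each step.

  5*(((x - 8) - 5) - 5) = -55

Step 1. [5*(((x - 8) - 5) - 5) = -55] divide by the outer 5, so div: ((x - 8) - 5) - 5 = -11.
Step 2. [((x - 8) - 5) - 5 = -11] the outer -5 inverts by adding 5 ⇒ sub: (x - 8) - 5 = -6.
Step 3. [(x - 8) - 5 = -6] -5 is outermost — add 5 both sides ⇒ sub: x - 8 = -1.
Step 4. [x - 8 = -1] peel the -8: add 8 from each side. So sub: x = 7.

Answer: x ∈ {7}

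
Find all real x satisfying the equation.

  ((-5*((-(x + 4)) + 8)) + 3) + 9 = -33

Step 1. [((-5*((-(x + 4)) + 8)) + 3) + 9 = -33] +9 is outermost — subtract 9 both sides ⇒ sub: (-5*((-(x + 4)) + 8)) + 3 = -42.
Step 2. [(-5*((-(x + 4)) + 8)) + 3 = -42] peel the +3: subtract 3 from each side ⇒ sub: -5*((-(x + 4)) + 8) = -45.
Step 3. [-5*((-(x + 4)) + 8) = -45] divide by the outer -5 ⇒ div: (-(x + 4)) + 8 = 9.
Step 4. [(-(x + 4)) + 8 = 9] subtract 8: x sits inside (… + 8). So sub: -(x + 4) = 1.
Step 5. [-(x + 4) = 1] leading − — multiply by −1 ⇒ neg: x + 4 = -1.
Step 6. [x + 4 = -1] subtract 4: x sits inside (… + 4). So sub: x = -5.

Answer: x ∈ {-5}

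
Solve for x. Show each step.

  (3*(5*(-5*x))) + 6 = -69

Step 1. [(3*(5*(-5*x))) + 6 = -69] 3 divides every term; factor it out. So factor: (5*(-5*x)) + 2 = -23.
Step 2. [(5*(-5*x)) + 2 = -23] +2 is outermost — subtract 2 both sides. So sub: 5*(-5*x) = -25.
Step 3. [5*(-5*x) = -25] 5 out front; divide by 5. So div: -5*x = -5.
Step 4. [-5*x = -5] -5·(inner) — divide through by -5, so div: x = 1.

Answer: x ∈ {1}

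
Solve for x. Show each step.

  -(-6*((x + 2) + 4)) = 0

Step 1. [-(-6*((x + 2) + 4)) = 0] LHS negated; negate both sides. So neg: -6*((x + 2) + 4) = 0.
Step 2. [-6*((x + 2) + 4) = 0] leading coefficient -6: divide by -6. So div: (x + 2) + 4 = 0.
Step 3. [(x + 2) + 4 = 0] 4 comes off first (subtract 4), so sub: x + 2 = -4.
Step 4. [x + 2 = -4] the outer +2 inverts by subtracting 2, so sub: x = -6.

Answer: x ∈ {-6}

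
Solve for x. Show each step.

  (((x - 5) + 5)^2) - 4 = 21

Step 1. [(((x - 5) + 5)^2) - 4 = 21] -4 is outermost — add 4 both sides ⇒ sub: ((x - 5) + 5)^2 = 25.
Step 2. [((x - 5) + 5)^2 = 25] LHS squared, RHS 25 ≥ 0: apply √ (±) ⇒ sqrt: (x - 5) + 5 = 5 or -5.
Step 3. [(x - 5) + 5 = 5 or -5] peel the +5: subtract 5 from each side, so sub: x - 5 = 0 or -10.
Step 4. [x - 5 = 0 or -10] 5 comes off first (add 5), so sub: x = 5 or -5.

Answer: x ∈ {-5, 5}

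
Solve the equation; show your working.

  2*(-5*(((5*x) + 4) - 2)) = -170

Step 1. [2*(-5*(((5*x) + 4) - 2)) = -170] divide by the outer 2, so div: -5*(((5*x) + 4) - 2) = -85.
Step 2. [-5*(((5*x) + 4) - 2) = -85] LHS = -5·(…); ÷-5 both sides ⇒ div: ((5*x) + 4) - 2 = 17.
Step 3. [((5*x) + 4) - 2 = 17] peel the -2: add 2 from each side, so sub: (5*x) + 4 = 19.
Step 4. [(5*x) + 4 = 19] the outer +4 inverts by subtracting 4 ⇒ sub: 5*x = 15.
Step 5. [5*x = 15] 5 out front; divide by 5. So div: x = 3.

Answer: x ∈ {3}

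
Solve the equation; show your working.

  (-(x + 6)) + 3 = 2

Step 1. [(-(x + 6)) + 3 = 2] the outer +3 inverts by subtracting 3 ⇒ sub: -(x + 6) = -1.
Step 2. [-(x + 6) = -1] leading − — multiply by −1 ⇒ neg: x + 6 = 1.
Step 3. [x + 6 = 1] subtract 6: x sits inside (… + 6). So sub: x = -5.

Answer: x ∈ {-5}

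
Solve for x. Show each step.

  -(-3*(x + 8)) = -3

Step 1. [-(-3*(x + 8)) = -3] flip signs both sides. So neg: -3*(x + 8) = 3.
Step 2. [-3*(x + 8) = 3] LHS = -3·(…); ÷-3 both sides ⇒ div: x + 8 = -1.
Step 3. [x + 8 = -1] subtract 8: x sits inside (… + 8). So sub: x = -9.

Answer: x ∈ {-9}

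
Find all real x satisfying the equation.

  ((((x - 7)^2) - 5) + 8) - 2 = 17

Step 1. [((((x - 7)^2) - 5) + 8) - 2 = 17] add 2: x sits inside (… - 2). So sub: (((x - 7)^2) - 5) + 8 = 19.
Step 2. [(((x - 7)^2) - 5) + 8 = 19] subtract 8: x sits inside (… + 8), so sub: ((x - 7)^2) - 5 = 11.
Step 3. [((x - 7)^2) - 5 = 11] the outer -5 inverts by adding 5. So sub: (x - 7)^2 = 16.
Step 4. [(x - 7)^2 = 16] √ both sides: 16 ≥ 0 gives two branches ⇒ sqrt: x - 7 = 4 or -4.
Step 5. [x - 7 = 4 or -4] peel the -7: add 7 from each side, so sub: x = 11 or 3.

Answer: x ∈ {3, 11}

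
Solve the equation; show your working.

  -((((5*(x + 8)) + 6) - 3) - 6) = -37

Step 1. [-((((5*(x + 8)) + 6) - 3) - 6) = -37] LHS negated; negate both sides. So neg: (((5*(x + 8)) + 6) - 3) - 6 = 37.
Step 2. [(((5*(x + 8)) + 6) - 3) - 6 = 37] -6 is outermost — add 6 both sides, so sub: ((5*(x + 8)) + 6) - 3 = 43.
Step 3. [((5*(x + 8)) + 6) - 3 = 43] -3 is outermost — add 3 both sides ⇒ sub: (5*(x + 8)) + 6 = 46.
Step 4. [(5*(x + 8)) + 6 = 46] peel the +6: subtract 6 from each side ⇒ sub: 5*(x + 8) = 40.
Step 5. [5*(x + 8) = 40] 5 out front; divide by 5, so div: x + 8 = 8.
Step 6. [x + 8 = 8] the outer +8 inverts by subtracting 8. So sub: x = 0.

Answer: x ∈ {0}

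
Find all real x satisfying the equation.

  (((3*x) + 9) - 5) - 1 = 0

Step 1. [(((3*x) + 9) - 5) - 1 = 0] add 1: x sits inside (… - 1) ⇒ sub: ((3*x) + 9) - 5 = 1.
Step 2. [((3*x) + 9) - 5 = 1] the outer -5 inverts by adding 5 ⇒ sub: (3*x) + 9 = 6.
Step 3. [(3*x) + 9 = 6] 9 comes off first (subtract 9), so sub: 3*x = -3.
Step 4. [3*x = -3] 3·(inner) — divide through by 3, so div: x = -1.

Answer: x ∈ {-1}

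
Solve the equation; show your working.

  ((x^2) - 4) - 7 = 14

Step 1. [((x^2) - 4) - 7 = 14] peel the -7: add 7 from each side, so sub: (x^2) - 4 = 21.
Step 2. [(x^2) - 4 = 21] peel the -4: add 4 from each side, so sub: x^2 = 25.
Step 3. [x^2 = 25] √ both sides: 25 ≥ 0 gives two branches, so sqrt: x = 5 or -5.

Answer: x ∈ {-5, 5}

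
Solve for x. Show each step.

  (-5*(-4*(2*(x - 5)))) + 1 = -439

Step 1. [(-5*(-4*(2*(x - 5)))) + 1 = -439] subtract 1: x sits inside (… + 1), so sub: -5*(-4*(2*(x - 5))) = -440.
Step 2. [-5*(-4*(2*(x - 5))) = -440] -5 out front; divide by -5, so div: -4*(2*(x - 5)) = 88.
Step 3. [-4*(2*(x - 5)) = 88] divide by the outer -4 ⇒ div: 2*(x - 5) = -22.
Step 4. [2*(x - 5) = -22] LHS = 2·(…); ÷2 both sides. So div: x - 5 = -11.
Step 5. [x - 5 = -11] add 5: x sits inside (… - 5) ⇒ sub: x = -6.

Answer: x ∈ {-6}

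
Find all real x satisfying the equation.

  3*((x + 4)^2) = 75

Step 1. [3*((x + 4)^2) = 75] leading coefficient 3: divide by 3. So div: (x + 4)^2 = 25.
Step 2. [(x + 4)^2 = 25] √ both sides: 25 ≥ 0 gives two branches, so sqrt: x + 4 = 5 or -5.
Step 3. [x + 4 = 5 or -5] the outer +4 inverts by subtracting 4, so sub: x = 1 or -9.

Answer: x ∈ {-9, 1}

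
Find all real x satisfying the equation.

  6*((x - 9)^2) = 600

Step 1. [6*((x - 9)^2) = 600] LHS = 6·(…); ÷6 both sides. So div: (x - 9)^2 = 100.
Step 2. [(x - 9)^2 = 100] LHS squared, RHS 100 ≥ 0: apply √ (±), so sqrt: x - 9 = 10 or -10.
Step 3. [x - 9 = 10 or -10] -9 is outermost — add 9 both sides. So sub: x = 19 or -1.

Answer: x ∈ {-1, 19}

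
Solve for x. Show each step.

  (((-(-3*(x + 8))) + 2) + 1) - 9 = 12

Step 1. [(((-(-3*(x + 8))) + 2) + 1) - 9 = 12] -9 is outermost — add 9 both sides. So sub: ((-(-3*(x + 8))) + 2) + 1 = 21.
Step 2. [((-(-3*(x + 8))) + 2) + 1 = 21] 1 comes off first (subtract 1), so sub: (-(-3*(x + 8))) + 2 = 20.
Step 3. [(-(-3*(x + 8))) + 2 = 20] +2 is outermost — subtract 2 both sides, so sub: -(-3*(x + 8)) = 18.
Step 4. [-(-3*(x + 8)) = 18] LHS negated; negate both sides. So neg: -3*(x + 8) = -18.
Step 5. [-3*(x + 8) = -18] -3·(inner) — divide through by -3. So div: x + 8 = 6.
Step 6. [x + 8 = 6] peel the +8: subtract 8 from each side. So sub: x = -2.

Answer: x ∈ {-2}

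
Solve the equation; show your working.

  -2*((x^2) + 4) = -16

Step 1. [-2*((x^2) + 4) = -16] LHS = -2·(…); ÷-2 both sides, so div: (x^2) + 4 = 8.
Step 2. [(x^2) + 4 = 8] peel the +4: subtract 4 from each side, so sub: x^2 = 4.
Step 3. [x^2 = 4] √ both sides: 4 ≥ 0 gives two branches. So sqrt: x = 2 or -2.

Answer: x ∈ {-2, 2}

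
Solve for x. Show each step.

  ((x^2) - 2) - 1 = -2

Step 1. [((x^2) - 2) - 1 = -2] -1 is outermost — add 1 both sides ⇒ sub: (x^2) - 2 = -1.
Step 2. [(x^2) - 2 = -1] 2 comes off first (add 2), so sub: x^2 = 1.
Step 3. [x^2 = 1] √ both sides: 1 ≥ 0 gives two branches, so sqrt: x = 1 or -1.

Answer: x ∈ {-1, 1}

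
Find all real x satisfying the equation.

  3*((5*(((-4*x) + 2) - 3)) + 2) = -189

Step 1. [3*((5*(((-4*x) + 2) - 3)) + 2) = -189] 3 out front; divide by 3, so div: (5*(((-4*x) + 2) - 3)) + 2 = -63.
Step 2. [(5*(((-4*x) + 2) - 3)) + 2 = -63] 2 comes off first (subtract 2), so sub: 5*(((-4*x) + 2) - 3) = -65.
Step 3. [5*(((-4*x) + 2) - 3) = -65] divide by the outer 5, so div: ((-4*x) + 2) - 3 = -13.
Step 4. [((-4*x) + 2) - 3 = -13] peel the -3: add 3 from each side, so sub: (-4*x) + 2 = -10.
Step 5. [(-4*x) + 2 = -10] subtract 2: x sits inside (… + 2) ⇒ sub: -4*x = -12.
Step 6. [-4*x = -12] leading coefficient -4: divide by -4 ⇒ div: x = 3.

Answer: x ∈ {3}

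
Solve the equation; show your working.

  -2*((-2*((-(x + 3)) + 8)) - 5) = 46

Step 1. [-2*((-2*((-(x + 3)) + 8)) - 5) = 46] LHS = -2·(…); ÷-2 both sides, so div: (-2*((-(x + 3)) + 8)) - 5 = -23.
Step 2. [(-2*((-(x + 3)) + 8)) - 5 = -23] the outer -5 inverts by adding 5. So sub: -2*((-(x + 3)) + 8) = -18.
Step 3. [-2*((-(x + 3)) + 8) = -18] leading coefficient -2: divide by -2. So div: (-(x + 3)) + 8 = 9.
Step 4. [(-(x + 3)) + 8 = 9] the outer +8 inverts by subtracting 8 ⇒ sub: -(x + 3) = 1.
Step 5. [-(x + 3) = 1] leading − — multiply by −1. So neg: x + 3 = -1.
Step 6. [x + 3 = -1] the outer +3 inverts by subtracting 3, so sub: x = -4.

Answer: x ∈ {-4}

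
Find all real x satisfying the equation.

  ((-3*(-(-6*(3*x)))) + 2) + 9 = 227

Step 1. [((-3*(-(-6*(3*x)))) + 2) + 9 = 227] the outer +9 inverts by subtracting 9. So sub: (-3*(-(-6*(3*x)))) + 2 = 218.
Step 2. [(-3*(-(-6*(3*x)))) + 2 = 218] peel the +2: subtract 2 from each side. So sub: -3*(-(-6*(3*x))) = 216.
Step 3. [-3*(-(-6*(3*x))) = 216] -3·(inner) — divide through by -3 ⇒ div: -(-6*(3*x)) = -72.
Step 4. [-(-6*(3*x)) = -72] leading − — multiply by −1, so neg: -6*(3*x) = 72.
Step 5. [-6*(3*x) = 72] leading coefficient -6: divide by -6 ⇒ div: 3*x = -12.
Step 6. [3*x = -12] LHS = 3·(…); ÷3 both sides ⇒ div: x = -4.

Answer: x ∈ {-4}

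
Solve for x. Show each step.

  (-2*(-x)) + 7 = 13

Step 1. [(-2*(-x)) + 7 = 13] 7 comes off first (subtract 7), so sub: -2*(-x) = 6.
Step 2. [-2*(-x) = 6] -2 out front; divide by -2. So div: -x = -3.
Step 3. [-x = -3] leading − — multiply by −1. So neg: x = 3.

Answer: x ∈ {3}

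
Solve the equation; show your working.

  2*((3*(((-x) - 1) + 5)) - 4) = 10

Step 1. [2*((3*(((-x) - 1) + 5)) - 4) = 10] 2·(inner) — divide through by 2, so div: (3*(((-x) - 1) + 5)) - 4 = 5.
Step 2. [(3*(((-x) - 1) + 5)) - 4 = 5] the outer -4 inverts by adding 4, so sub: 3*(((-x) - 1) + 5) = 9.
Step 3. [3*(((-x) - 1) + 5) = 9] 3·(inner) — divide through by 3. So div: ((-x) - 1) + 5 = 3.
Step 4. [((-x) - 1) + 5 = 3] the outer +5 inverts by subtracting 5, so sub: (-x) - 1 = -2.
Step 5. [(-x) - 1 = -2] 1 comes off first (add 1). So sub: -x = -1.
Step 6. [-x = -1] flip signs both sides, so neg: x = 1.

Answer: x ∈ {1}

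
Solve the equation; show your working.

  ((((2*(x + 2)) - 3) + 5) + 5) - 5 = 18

Step 1. [((((2*(x + 2)) - 3) + 5) + 5) - 5 = 18] peel the -5: add 5 from each side, so sub: (((2*(x + 2)) - 3) + 5) + 5 = 23.
Step 2. [(((2*(x + 2)) - 3) + 5) + 5 = 23] peel the +5: subtract 5 from each side. So sub: ((2*(x + 2)) - 3) + 5 = 18.
Step 3. [((2*(x + 2)) - 3) + 5 = 18] 5 comes off first (subtract 5), so sub: (2*(x + 2)) - 3 = 13.
Step 4. [(2*(x + 2)) - 3 = 13] 3 comes off first (add 3). So sub: 2*(x + 2) = 16.
Step 5. [2*(x + 2) = 16] divide by the outer 2, so div: x + 2 = 8.
Step 6. [x + 2 = 8] +2 is outermost — subtract 2 both sides, so sub: x = 6.

Answer: x ∈ {6}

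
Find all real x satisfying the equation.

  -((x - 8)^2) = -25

Step 1. [-((x - 8)^2) = -25] leading − — multiply by −1 ⇒ neg: (x - 8)^2 = 25.
Step 2. [(x - 8)^2 = 25] √ both sides: 25 ≥ 0 gives two branches. So sqrt: x - 8 = 5 or -5.
Step 3. [x - 8 = 5 or -5] the outer -8 inverts by adding 8. So sub: x = 13 or 3.

Answer: x ∈ {3, 13}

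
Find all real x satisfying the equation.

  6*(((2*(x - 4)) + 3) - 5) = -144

Step 1. [6*(((2*(x - 4)) + 3) - 5) = -144] leading coefficient 6: divide by 6. So div: ((2*(x - 4)) + 3) - 5 = -24.
Step 2. [((2*(x - 4)) + 3) - 5 = -24] add 5: x sits inside (… - 5) ⇒ sub: (2*(x - 4)) + 3 = -19.
Step 3. [(2*(x - 4)) + 3 = -19] +3 is outermost — subtract 3 both sides ⇒ sub: 2*(x - 4) = -22.
Step 4. [2*(x - 4) = -22] 2·(inner) — divide through by 2 ⇒ div: x - 4 = -11.
Step 5. [x - 4 = -11] add 4: x sits inside (… - 4) ⇒ sub: x = -7.

Answer: x ∈ {-7}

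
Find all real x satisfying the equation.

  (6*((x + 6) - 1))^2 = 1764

Step 1. [(6*((x + 6) - 1))^2 = 1764] 1764 ≥ 0, LHS is (·)² — take ±√ ⇒ sqrt: 6*((x + 6) - 1) = 42 or -42.
Step 2. [6*((x + 6) - 1) = 42 or -42] leading coefficient 6: divide by 6 ⇒ div: (x + 6) - 1 = 7 or -7.
Step 3. [(x + 6) - 1 = 7 or -7] -1 is outermost — add 1 both sides ⇒ sub: x + 6 = 8 or -6.
Step 4. [x + 6 = 8 or -6] 6 comes off first (subtract 6). So sub: x = 2 or -12.

Answer: x ∈ {-12, 2}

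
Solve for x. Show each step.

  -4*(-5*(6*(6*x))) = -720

Step 1. [-4*(-5*(6*(6*x))) = -720] -4·(inner) — divide through by -4. So div: -5*(6*(6*x)) = 180.
Step 2. [-5*(6*(6*x)) = 180] leading coefficient -5: divide by -5 ⇒ div: 6*(6*x) = -36.
Step 3. [6*(6*x) = -36] LHS = 6·(…); ÷6 both sides ⇒ div: 6*x = -6.
Step 4. [6*x = -6] 6 out front; divide by 6 ⇒ div: x = -1.

Answer: x ∈ {-1}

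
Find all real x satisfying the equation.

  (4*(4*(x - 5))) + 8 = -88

Step 1. [(4*(4*(x - 5))) + 8 = -88] the outer +8 inverts by subtracting 8 ⇒ sub: 4*(4*(x - 5)) = -96.
Step 2. [4*(4*(x - 5)) = -96] leading coefficient 4: divide by 4, so div: 4*(x - 5) = -24.
Step 3. [4*(x - 5) = -24] 4·(inner) — divide through by 4 ⇒ div: x - 5 = -6.
Step 4. [x - 5 = -6] the outer -5 inverts by adding 5, so sub: x = -1.

Answer: x ∈ {-1}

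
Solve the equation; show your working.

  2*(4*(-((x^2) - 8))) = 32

Step 1. [2*(4*(-((x^2) - 8))) = 32] divide by the outer 2. So div: 4*(-((x^2) - 8)) = 16.
Step 2. [4*(-((x^2) - 8)) = 16] LHS = 4·(…); ÷4 both sides. So div: -((x^2) - 8) = 4.
Step 3. [-((x^2) - 8) = 4] leading − — multiply by −1 ⇒ neg: (x^2) - 8 = -4.
Step 4. [(x^2) - 8 = -4] add 8: x sits inside (… - 8) ⇒ sub: x^2 = 4.
Step 5. [x^2 = 4] √ both sides: 4 ≥ 0 gives two branches, so sqrt: x = 2 or -2.

Answer: x ∈ {-2, 2}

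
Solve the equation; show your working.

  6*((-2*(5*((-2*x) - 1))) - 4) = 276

Step 1. [6*((-2*(5*((-2*x) - 1))) - 4) = 276] 6 out front; divide by 6 ⇒ div: (-2*(5*((-2*x) - 1))) - 4 = 46.
Step 2. [(-2*(5*((-2*x) - 1))) - 4 = 46] -4 is outermost — add 4 both sides, so sub: -2*(5*((-2*x) - 1)) = 50.
Step 3. [-2*(5*((-2*x) - 1)) = 50] -2 out front; divide by -2. So div: 5*((-2*x) - 1) = -25.
Step 4. [5*((-2*x) - 1) = -25] divide by the outer 5. So div: (-2*x) - 1 = -5.
Step 5. [(-2*x) - 1 = -5] add 1: x sits inside (… - 1). So sub: -2*x = -4.
Step 6. [-2*x = -4] leading coefficient -2: divide by -2. So div: x = 2.

Answer: x ∈ {2}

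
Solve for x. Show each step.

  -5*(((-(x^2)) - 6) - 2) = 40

Step 1. [-5*(((-(x^2)) - 6) - 2) = 40] divide by the outer -5 ⇒ div: ((-(x^2)) - 6) - 2 = -8.
Step 2. [((-(x^2)) - 6) - 2 = -8] add 2: x sits inside (… - 2). So sub: (-(x^2)) - 6 = -6.
Step 3. [(-(x^2)) - 6 = -6] the outer -6 inverts by adding 6 ⇒ sub: -(x^2) = 0.
Step 4. [-(x^2) = 0] flip signs both sides, so neg: x^2 = 0.
Step 5. [x^2 = 0] LHS squared, RHS 0 ≥ 0: apply √ (±) ⇒ sqrt: x = 0.

Answer: x ∈ {0}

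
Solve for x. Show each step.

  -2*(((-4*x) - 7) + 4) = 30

Step 1. [-2*(((-4*x) - 7) + 4) = 30] -2 out front; divide by -2, so div: ((-4*x) - 7) + 4 = -15.
Step 2. [((-4*x) - 7) + 4 = -15] 4 comes off first (subtract 4). So sub: (-4*x) - 7 = -19.
Step 3. [(-4*x) - 7 = -19] 7 comes off first (add 7). So sub: -4*x = -12.
Step 4. [-4*x = -12] leading coefficient -4: divide by -4, so div: x = 3.

Answer: x ∈ {3}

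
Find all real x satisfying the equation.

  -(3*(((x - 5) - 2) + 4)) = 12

Step 1. [-(3*(((x - 5) - 2) + 4)) = 12] leading − — multiply by −1. So neg: 3*(((x - 5) - 2) + 4) = -12.
Step 2. [3*(((x - 5) - 2) + 4) = -12] 3 out front; divide by 3 ⇒ div: ((x - 5) - 2) + 4 = -4.
Step 3. [((x - 5) - 2) + 4 = -4] subtract 4: x sits inside (… + 4), so sub: (x - 5) - 2 = -8.
Step 4. [(x - 5) - 2 = -8] the outer -2 inverts by adding 2, so sub: x - 5 = -6.
Step 5. [x - 5 = -6] the outer -5 inverts by adding 5. So sub: x = -1.

Answer: x ∈ {-1}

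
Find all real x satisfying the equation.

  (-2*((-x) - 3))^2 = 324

Step 1. [(-2*((-x) - 3))^2 = 324] 324 ≥ 0, LHS is (·)² — take ±√ ⇒ sqrt: -2*((-x) - 3) = 18 or -18.
Step 2. [-2*((-x) - 3) = 18 or -18] leading coefficient -2: divide by -2 ⇒ div: (-x) - 3 = -9 or 9.
Step 3. [(-x) - 3 = -9 or 9] the outer -3 inverts by adding 3 ⇒ sub: -x = -6 or 12.
Step 4. [-x = -6 or 12] leading − — multiply by −1. So neg: x = 6 or -12.

Answer: x ∈ {-12, 6}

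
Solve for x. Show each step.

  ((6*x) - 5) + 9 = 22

Step 1. [((6*x) - 5) + 9 = 22] the outer +9 inverts by subtracting 9 ⇒ sub: (6*x) - 5 = 13.
Step 2. [(6*x) - 5 = 13] -5 is outermost — add 5 both sides. So sub: 6*x = 18.
Step 3. [6*x = 18] 6 out front; divide by 6 ⇒ div: x = 3.

Answer: x ∈ {3}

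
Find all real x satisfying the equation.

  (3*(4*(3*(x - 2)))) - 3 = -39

Step 1. [(3*(4*(3*(x - 2)))) - 3 = -39] 3 | LHS and 3 | -39: pull 3 out ⇒ factor: (4*(3*(x - 2))) - 1 = -13.
Step 2. [(4*(3*(x - 2))) - 1 = -13] the outer -1 inverts by adding 1, so sub: 4*(3*(x - 2)) = -12.
Step 3. [4*(3*(x - 2)) = -12] divide by the outer 4. So div: 3*(x - 2) = -3.
Step 4. [3*(x - 2) = -3] leading coefficient 3: divide by 3 ⇒ div: x - 2 = -1.
Step 5. [x - 2 = -1] the outer -2 inverts by adding 2, so sub: x = 1.

Answer: x ∈ {1}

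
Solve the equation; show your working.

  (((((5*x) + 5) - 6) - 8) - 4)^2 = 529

Step 1. [(((((5*x) + 5) - 6) - 8) - 4)^2 = 529] LHS squared, RHS 529 ≥ 0: apply √ (±) ⇒ sqrt: ((((5*x) + 5) - 6) - 8) - 4 = 23 or -23.
Step 2. [((((5*x) + 5) - 6) - 8) - 4 = 23 or -23] -4 is outermost — add 4 both sides. So sub: (((5*x) + 5) - 6) - 8 = 27 or -19.
Step 3. [(((5*x) + 5) - 6) - 8 = 27 or -19] add 8: x sits inside (… - 8) ⇒ sub: ((5*x) + 5) - 6 = 35 or -11.
Step 4. [((5*x) + 5) - 6 = 35 or -11] peel the -6: add 6 from each side. So sub: (5*x) + 5 = 41 or -5.
Step 5. [(5*x) + 5 = 41 or -5] subtract 5: x sits inside (… + 5) ⇒ sub: 5*x = 36 or -10.
Step 6. [5*x = 36 or -10] 5 out front; divide by 5 ⇒ div: x = 36/5 or -2.

Answer: x ∈ {-2, 36/5}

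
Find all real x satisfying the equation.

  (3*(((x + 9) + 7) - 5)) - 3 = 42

Step 1. [(3*(((x + 9) + 7) - 5)) - 3 = 42] the outer -3 inverts by adding 3 ⇒ sub: 3*(((x + 9) + 7) - 5) = 45.
Step 2. [3*(((x + 9) + 7) - 5) = 45] leading coefficient 3: divide by 3 ⇒ div: ((x + 9) + 7) - 5 = 15.
Step 3. [((x + 9) + 7) - 5 = 15] peel the -5: add 5 from each side ⇒ sub: (x + 9) + 7 = 20.
Step 4. [(x + 9) + 7 = 20] peel the +7: subtract 7 from each side. So sub: x + 9 = 13.
Step 5. [x + 9 = 13] peel the +9: subtract 9 from each side, so sub: x = 4.

Answer: x ∈ {4}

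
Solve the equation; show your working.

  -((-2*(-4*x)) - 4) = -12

Step 1. [-((-2*(-4*x)) - 4) = -12] leading − — multiply by −1, so neg: (-2*(-4*x)) - 4 = 12.
Step 2. [(-2*(-4*x)) - 4 = 12] the outer -4 inverts by adding 4, so sub: -2*(-4*x) = 16.
Step 3. [-2*(-4*x) = 16] -2 out front; divide by -2 ⇒ div: -4*x = -8.
Step 4. [-4*x = -8] leading coefficient -4: divide by -4. So div: x = 2.

Answer: x ∈ {2}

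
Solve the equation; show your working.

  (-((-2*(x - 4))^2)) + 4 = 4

Step 1. [(-((-2*(x - 4))^2)) + 4 = 4] subtract 4: x sits inside (… + 4). So sub: -((-2*(x - 4))^2) = 0.
Step 2. [-((-2*(x - 4))^2) = 0] leading − — multiply by −1. So neg: (-2*(x - 4))^2 = 0.
Step 3. [(-2*(x - 4))^2 = 0] 0 ≥ 0, LHS is (·)² — take ±√, so sqrt: -2*(x - 4) = 0.
Step 4. [-2*(x - 4) = 0] -2·(inner) — divide through by -2, so div: x - 4 = 0.
Step 5. [x - 4 = 0] add 4: x sits inside (… - 4), so sub: x = 4.

Answer: x ∈ {4}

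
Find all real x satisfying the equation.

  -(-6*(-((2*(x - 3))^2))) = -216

Step 1. [-(-6*(-((2*(x - 3))^2))) = -216] leading − — multiply by −1, so neg: -6*(-((2*(x - 3))^2)) = 216.
Step 2. [-6*(-((2*(x - 3))^2)) = 216] -6·(inner) — divide through by -6 ⇒ div: -((2*(x - 3))^2) = -36.
Step 3. [-((2*(x - 3))^2) = -36] flip signs both sides ⇒ neg: (2*(x - 3))^2 = 36.
Step 4. [(2*(x - 3))^2 = 36] √ both sides: 36 ≥ 0 gives two branches ⇒ sqrt: 2*(x - 3) = 6 or -6.
Step 5. [2*(x - 3) = 6 or -6] leading coefficient 2: divide by 2 ⇒ div: x - 3 = 3 or -3.
Step 6. [x - 3 = 3 or -3] add 3: x sits inside (… - 3), so sub: x = 6 or 0.

Answer: x ∈ {0, 6}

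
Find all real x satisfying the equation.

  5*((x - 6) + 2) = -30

Step 1. [5*((x - 6) + 2) = -30] leading coefficient 5: divide by 5. So div: (x - 6) + 2 = -6.
Step 2. [(x - 6) + 2 = -6] 2 comes off first (subtract 2), so sub: x - 6 = -8.
Step 3. [x - 6 = -8] peel the -6: add 6 from each side. So sub: x = -2.

Answer: x ∈ {-2}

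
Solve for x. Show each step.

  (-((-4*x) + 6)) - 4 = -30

Step 1. [(-((-4*x) + 6)) - 4 = -30] peel the -4: add 4 from each side, so sub: -((-4*x) + 6) = -26.
Step 2. [-((-4*x) + 6) = -26] leading − — multiply by −1. So neg: (-4*x) + 6 = 26.
Step 3. [(-4*x) + 6 = 26] 6 comes off first (subtract 6), so sub: -4*x = 20.
Step 4. [-4*x = 20] -4 out front; divide by -4 ⇒ div: x = -5.

Answer: x ∈ {-5}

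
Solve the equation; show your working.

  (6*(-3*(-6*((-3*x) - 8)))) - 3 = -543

Step 1. [(6*(-3*(-6*((-3*x) - 8)))) - 3 = -543] peel the -3: add 3 from each side ⇒ sub: 6*(-3*(-6*((-3*x) - 8))) = -540.
Step 2. [6*(-3*(-6*((-3*x) - 8))) = -540] leading coefficient 6: divide by 6 ⇒ div: -3*(-6*((-3*x) - 8)) = -90.
Step 3. [-3*(-6*((-3*x) - 8)) = -90] leading coefficient -3: divide by -3 ⇒ div: -6*((-3*x) - 8) = 30.
Step 4. [-6*((-3*x) - 8) = 30] LHS = -6·(…); ÷-6 both sides ⇒ div: (-3*x) - 8 = -5.
Step 5. [(-3*x) - 8 = -5] peel the -8: add 8 from each side. So sub: -3*x = 3.
Step 6. [-3*x = 3] -3 out front; divide by -3, so div: x = -1.

Answer: x ∈ {-1}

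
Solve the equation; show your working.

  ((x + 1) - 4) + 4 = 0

Step 1. [((x + 1) - 4) + 4 = 0] 4 comes off first (subtract 4). So sub: (x + 1) - 4 = -4.
Step 2. [(x + 1) - 4 = -4] 4 comes off first (add 4), so sub: x + 1 = 0.
Step 3. [x + 1 = 0] peel the +1: subtract 1 from each side, so sub: x = -1.

Answer: x ∈ {-1}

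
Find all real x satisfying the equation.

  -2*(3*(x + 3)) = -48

Step 1. [-2*(3*(x + 3)) = -48] -2·(inner) — divide through by -2, so div: 3*(x + 3) = 24.
Step 2. [3*(x + 3) = 24] divide by the outer 3 ⇒ div: x + 3 = 8.
Step 3. [x + 3 = 8] 3 comes off first (subtract 3). So sub: x = 5.

Answer: x ∈ {5}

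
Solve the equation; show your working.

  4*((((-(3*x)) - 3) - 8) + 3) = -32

Step 1. [4*((((-(3*x)) - 3) - 8) + 3) = -32] 4·(inner) — divide through by 4 ⇒ div: (((-(3*x)) - 3) - 8) + 3 = -8.
Step 2. [(((-(3*x)) - 3) - 8) + 3 = -8] +3 is outermost — subtract 3 both sides. So sub: ((-(3*x)) - 3) - 8 = -11.
Step 3. [((-(3*x)) - 3) - 8 = -11] add 8: x sits inside (… - 8). So sub: (-(3*x)) - 3 = -3.
Step 4. [(-(3*x)) - 3 = -3] the outer -3 inverts by adding 3, so sub: -(3*x) = 0.
Step 5. [-(3*x) = 0] flip signs both sides, so neg: 3*x = 0.
Step 6. [3*x = 0] 3 out front; divide by 3. So div: x = 0.

Answer: x ∈ {0}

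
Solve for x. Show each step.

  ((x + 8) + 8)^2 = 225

Step 1. [((x + 8) + 8)^2 = 225] 225 ≥ 0, LHS is (·)² — take ±√ ⇒ sqrt: (x + 8) + 8 = 15 or -15.
Step 2. [(x + 8) + 8 = 15 or -15] 8 comes off first (subtract 8) ⇒ sub: x + 8 = 7 or -23.
Step 3. [x + 8 = 7 or -23] +8 is outermost — subtract 8 both sides. So sub: x = -1 or -31.

Answer: x ∈ {-31, -1}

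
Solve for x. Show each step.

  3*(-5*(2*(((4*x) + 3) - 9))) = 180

Step 1. [3*(-5*(2*(((4*x) + 3) - 9))) = 180] LHS = 3·(…); ÷3 both sides ⇒ div: -5*(2*(((4*x) + 3) - 9)) = 60.
Step 2. [-5*(2*(((4*x) + 3) - 9)) = 60] LHS = -5·(…); ÷-5 both sides. So div: 2*(((4*x) + 3) - 9) = -12.
Step 3. [2*(((4*x) + 3) - 9) = -12] 2·(inner) — divide through by 2, so div: ((4*x) + 3) - 9 = -6.
Step 4. [((4*x) + 3) - 9 = -6] the outer -9 inverts by adding 9, so sub: (4*x) + 3 = 3.
Step 5. [(4*x) + 3 = 3] 3 comes off first (subtract 3), so sub: 4*x = 0.
Step 6. [4*x = 0] 4 out front; divide by 4 ⇒ div: x = 0.

Answer: x ∈ {0}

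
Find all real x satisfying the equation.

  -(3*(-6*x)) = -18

Step 1. [-(3*(-6*x)) = -18] leading − — multiply by −1, so neg: 3*(-6*x) = 18.
Step 2. [3*(-6*x) = 18] LHS = 3·(…); ÷3 both sides ⇒ div: -6*x = 6.
Step 3. [-6*x = 6] leading coefficient -6: divide by -6 ⇒ div: x = -1.

Answer: x ∈ {-1}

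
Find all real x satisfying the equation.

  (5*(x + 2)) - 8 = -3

Step 1. [(5*(x + 2)) - 8 = -3] add 8: x sits inside (… - 8). So sub: 5*(x + 2) = 5.
Step 2. [5*(x + 2) = 5] LHS = 5·(…); ÷5 both sides. So div: x + 2 = 1.
Step 3. [x + 2 = 1] +2 is outermost — subtract 2 both sides, so sub: x = -1.

Answer: x ∈ {-1}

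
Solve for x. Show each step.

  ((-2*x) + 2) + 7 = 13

Step 1. [((-2*x) + 2) + 7 = 13] the outer +7 inverts by subtracting 7, so sub: (-2*x) + 2 = 6.
Step 2. [(-2*x) + 2 = 6] the outer +2 inverts by subtracting 2 ⇒ sub: -2*x = 4.
Step 3. [-2*x = 4] -2·(inner) — divide through by -2, so div: x = -2.

Answer: x ∈ {-2}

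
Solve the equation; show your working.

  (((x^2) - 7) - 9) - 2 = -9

Step 1. [(((x^2) - 7) - 9) - 2 = -9] the outer -2 inverts by adding 2, so sub: ((x^2) - 7) - 9 = -7.
Step 2. [((x^2) - 7) - 9 = -7] add 9: x sits inside (… - 9) ⇒ sub: (x^2) - 7 = 2.
Step 3. [(x^2) - 7 = 2] peel the -7: add 7 from each side ⇒ sub: x^2 = 9.
Step 4. [x^2 = 9] LHS squared, RHS 9 ≥ 0: apply √ (±), so sqrt: x = 3 or -3.

Answer: x ∈ {-3, 3}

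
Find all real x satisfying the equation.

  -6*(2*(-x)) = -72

Step 1. [-6*(2*(-x)) = -72] leading coefficient -6: divide by -6, so div: 2*(-x) = 12.
Step 2. [2*(-x) = 12] 2 out front; divide by 2 ⇒ div: -x = 6.
Step 3. [-x = 6] LHS negated; negate both sides ⇒ neg: x = -6.

Answer: x ∈ {-6}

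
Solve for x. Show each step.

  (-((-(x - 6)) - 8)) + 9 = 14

Step 1. [(-((-(x - 6)) - 8)) + 9 = 14] peel the +9: subtract 9 from each side, so sub: -((-(x - 6)) - 8) = 5.
Step 2. [-((-(x - 6)) - 8) = 5] flip signs both sides, so neg: (-(x - 6)) - 8 = -5.
Step 3. [(-(x - 6)) - 8 = -5] -8 is outermost — add 8 both sides, so sub: -(x - 6) = 3.
Step 4. [-(x - 6) = 3] leading − — multiply by −1, so neg: x - 6 = -3.
Step 5. [x - 6 = -3] peel the -6: add 6 from each side ⇒ sub: x = 3.

Answer: x ∈ {3}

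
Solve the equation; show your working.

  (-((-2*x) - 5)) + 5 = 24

Step 1. [(-((-2*x) - 5)) + 5 = 24] peel the +5: subtract 5 from each side, so sub: -((-2*x) - 5) = 19.
Step 2. [-((-2*x) - 5) = 19] leading − — multiply by −1, so neg: (-2*x) - 5 = -19.
Step 3. [(-2*x) - 5 = -19] the outer -5 inverts by adding 5 ⇒ sub: -2*x = -14.
Step 4. [-2*x = -14] leading coefficient -2: divide by -2 ⇒ div: x = 7.

Answer: x ∈ {7}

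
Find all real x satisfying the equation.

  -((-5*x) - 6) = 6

Step 1. [-((-5*x) - 6) = 6] LHS negated; negate both sides ⇒ neg: (-5*x) - 6 = -6.
Step 2. [(-5*x) - 6 = -6] the outer -6 inverts by adding 6 ⇒ sub: -5*x = 0.
Step 3. [-5*x = 0] leading coefficient -5: divide by -5 ⇒ div: x = 0.

Answer: x ∈ {0}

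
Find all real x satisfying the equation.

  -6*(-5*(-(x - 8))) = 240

Step 1. [-6*(-5*(-(x - 8))) = 240] divide by the outer -6 ⇒ div: -5*(-(x - 8)) = -40.
Step 2. [-5*(-(x - 8)) = -40] LHS = -5·(…); ÷-5 both sides, so div: -(x - 8) = 8.
Step 3. [-(x - 8) = 8] flip signs both sides, so neg: x - 8 = -8.
Step 4. [x - 8 = -8] peel the -8: add 8 from each side, so sub: x = 0.

Answer: x ∈ {0}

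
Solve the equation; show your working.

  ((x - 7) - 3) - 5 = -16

Step 1. [((x - 7) - 3) - 5 = -16] peel the -5: add 5 from each side. So sub: (x - 7) - 3 = -11.
Step 2. [(x - 7) - 3 = -11] the outer -3 inverts by adding 3 ⇒ sub: x - 7 = -8.
Step 3. [x - 7 = -8] the outer -7 inverts by adding 7 ⇒ sub: x = -1.

Answer: x ∈ {-1}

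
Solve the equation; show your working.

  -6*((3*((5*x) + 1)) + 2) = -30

Step 1. [-6*((3*((5*x) + 1)) + 2) = -30] leading coefficient -6: divide by -6. So div: (3*((5*x) + 1)) + 2 = 5.
Step 2. [(3*((5*x) + 1)) + 2 = 5] +2 is outermost — subtract 2 both sides ⇒ sub: 3*((5*x) + 1) = 3.
Step 3. [3*((5*x) + 1) = 3] leading coefficient 3: divide by 3 ⇒ div: (5*x) + 1 = 1.
Step 4. [(5*x) + 1 = 1] subtract 1: x sits inside (… + 1), so sub: 5*x = 0.
Step 5. [5*x = 0] 5·(inner) — divide through by 5 ⇒ div: x = 0.

Answer: x ∈ {0}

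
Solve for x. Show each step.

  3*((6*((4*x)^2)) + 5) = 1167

Step 1. [3*((6*((4*x)^2)) + 5) = 1167] divide by the outer 3, so div: (6*((4*x)^2)) + 5 = 389.
Step 2. [(6*((4*x)^2)) + 5 = 389] +5 is outermost — subtract 5 both sides ⇒ sub: 6*((4*x)^2) = 384.
Step 3. [6*((4*x)^2) = 384] leading coefficient 6: divide by 6 ⇒ div: (4*x)^2 = 64.
Step 4. [(4*x)^2 = 64] 64 ≥ 0, LHS is (·)² — take ±√ ⇒ sqrt: 4*x = 8 or -8.
Step 5. [4*x = 8 or -8] LHS = 4·(…); ÷4 both sides, so div: x = 2 or -2.

Answer: x ∈ {-2, 2}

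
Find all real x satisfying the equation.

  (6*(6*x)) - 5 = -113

Step 1. [(6*(6*x)) - 5 = -113] the outer -5 inverts by adding 5, so sub: 6*(6*x) = -108.
Step 2. [6*(6*x) = -108] 6·(inner) — divide through by 6 ⇒ div: 6*x = -18.
Step 3. [6*x = -18] LHS = 6·(…); ÷6 both sides, so div: x = -3.

Answer: x ∈ {-3}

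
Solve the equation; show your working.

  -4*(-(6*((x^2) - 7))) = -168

Step 1. [-4*(-(6*((x^2) - 7))) = -168] -4 out front; divide by -4 ⇒ div: -(6*((x^2) - 7)) = 42.
Step 2. [-(6*((x^2) - 7)) = 42] leading − — multiply by −1. So neg: 6*((x^2) - 7) = -42.
Step 3. [6*((x^2) - 7) = -42] LHS = 6·(…); ÷6 both sides ⇒ div: (x^2) - 7 = -7.
Step 4. [(x^2) - 7 = -7] 7 comes off first (add 7). So sub: x^2 = 0.
Step 5. [x^2 = 0] LHS squared, RHS 0 ≥ 0: apply √ (±) ⇒ sqrt: x = 0.

Answer: x ∈ {0}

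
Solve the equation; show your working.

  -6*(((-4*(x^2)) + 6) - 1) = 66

Step 1. [-6*(((-4*(x^2)) + 6) - 1) = 66] -6·(inner) — divide through by -6. So div: ((-4*(x^2)) + 6) - 1 = -11.
Step 2. [((-4*(x^2)) + 6) - 1 = -11] 1 comes off first (add 1) ⇒ sub: (-4*(x^2)) + 6 = -10.
Step 3. [(-4*(x^2)) + 6 = -10] 6 comes off first (subtract 6), so sub: -4*(x^2) = -16.
Step 4. [-4*(x^2) = -16] -4 out front; divide by -4 ⇒ div: x^2 = 4.
Step 5. [x^2 = 4] √ both sides: 4 ≥ 0 gives two branches ⇒ sqrt: x = 2 or -2.

Answer: x ∈ {-2, 2}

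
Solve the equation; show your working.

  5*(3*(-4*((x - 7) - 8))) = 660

Step 1. [5*(3*(-4*((x - 7) - 8))) = 660] LHS = 5·(…); ÷5 both sides. So div: 3*(-4*((x - 7) - 8)) = 132.
Step 2. [3*(-4*((x - 7) - 8)) = 132] 3 out front; divide by 3, so div: -4*((x - 7) - 8) = 44.
Step 3. [-4*((x - 7) - 8) = 44] -4 out front; divide by -4 ⇒ div: (x - 7) - 8 = -11.
Step 4. [(x - 7) - 8 = -11] peel the -8: add 8 from each side, so sub: x - 7 = -3.
Step 5. [x - 7 = -3] peel the -7: add 7 from each side ⇒ sub: x = 4.

Answer: x ∈ {4}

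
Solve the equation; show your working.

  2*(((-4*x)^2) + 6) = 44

Step 1. [2*(((-4*x)^2) + 6) = 44] leading coefficient 2: divide by 2, so div: ((-4*x)^2) + 6 = 22.
Step 2. [((-4*x)^2) + 6 = 22] +6 is outermost — subtract 6 both sides. So sub: (-4*x)^2 = 16.
Step 3. [(-4*x)^2 = 16] √ both sides: 16 ≥ 0 gives two branches. So sqrt: -4*x = 4 or -4.
Step 4. [-4*x = 4 or -4] leading coefficient -4: divide by -4 ⇒ div: x = -1 or 1.

Answer: x ∈ {-1, 1}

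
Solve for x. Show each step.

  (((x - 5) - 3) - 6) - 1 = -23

Step 1. [(((x - 5) - 3) - 6) - 1 = -23] -1 is outermost — add 1 both sides. So sub: ((x - 5) - 3) - 6 = -22.
Step 2. [((x - 5) - 3) - 6 = -22] -6 is outermost — add 6 both sides. So sub: (x - 5) - 3 = -16.
Step 3. [(x - 5) - 3 = -16] peel the -3: add 3 from each side ⇒ sub: x - 5 = -13.
Step 4. [x - 5 = -13] 5 comes off first (add 5) ⇒ sub: x = -8.

Answer: x ∈ {-8}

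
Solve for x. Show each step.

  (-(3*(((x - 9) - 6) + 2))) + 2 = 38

Step 1. [(-(3*(((x - 9) - 6) + 2))) + 2 = 38] subtract 2: x sits inside (… + 2), so sub: -(3*(((x - 9) - 6) + 2)) = 36.
Step 2. [-(3*(((x - 9) - 6) + 2)) = 36] flip signs both sides, so neg: 3*(((x - 9) - 6) + 2) = -36.
Step 3. [3*(((x - 9) - 6) + 2) = -36] divide by the outer 3 ⇒ div: ((x - 9) - 6) + 2 = -12.
Step 4. [((x - 9) - 6) + 2 = -12] subtract 2: x sits inside (… + 2) ⇒ sub: (x - 9) - 6 = -14.
Step 5. [(x - 9) - 6 = -14] add 6: x sits inside (… - 6), so sub: x - 9 = -8.
Step 6. [x - 9 = -8] the outer -9 inverts by adding 9 ⇒ sub: x = 1.

Answer: x ∈ {1}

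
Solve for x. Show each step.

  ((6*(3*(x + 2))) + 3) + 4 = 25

Step 1. [((6*(3*(x + 2))) + 3) + 4 = 25] peel the +4: subtract 4 from each side, so sub: (6*(3*(x + 2))) + 3 = 21.
Step 2. [(6*(3*(x + 2))) + 3 = 21] +3 is outermost — subtract 3 both sides ⇒ sub: 6*(3*(x + 2)) = 18.
Step 3. [6*(3*(x + 2)) = 18] LHS = 6·(…); ÷6 both sides. So div: 3*(x + 2) = 3.
Step 4. [3*(x + 2) = 3] leading coefficient 3: divide by 3, so div: x + 2 = 1.
Step 5. [x + 2 = 1] +2 is outermost — subtract 2 both sides ⇒ sub: x = -1.

Answer: x ∈ {-1}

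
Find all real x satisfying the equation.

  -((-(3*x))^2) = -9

Step 1. [-((-(3*x))^2) = -9] LHS negated; negate both sides ⇒ neg: (-(3*x))^2 = 9.
Step 2. [(-(3*x))^2 = 9] LHS squared, RHS 9 ≥ 0: apply √ (±). So sqrt: -(3*x) = 3 or -3.
Step 3. [-(3*x) = 3 or -3] flip signs both sides ⇒ neg: 3*x = -3 or 3.
Step 4. [3*x = -3 or 3] leading coefficient 3: divide by 3, so div: x = -1 or 1.

Answer: x ∈ {-1, 1}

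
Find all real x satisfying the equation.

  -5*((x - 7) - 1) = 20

Step 1. [-5*((x - 7) - 1) = 20] LHS = -5·(…); ÷-5 both sides ⇒ div: (x - 7) - 1 = -4.
Step 2. [(x - 7) - 1 = -4] -1 is outermost — add 1 both sides, so sub: x - 7 = -3.
Step 3. [x - 7 = -3] peel the -7: add 7 from each side ⇒ sub: x = 4.

Answer: x ∈ {4}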